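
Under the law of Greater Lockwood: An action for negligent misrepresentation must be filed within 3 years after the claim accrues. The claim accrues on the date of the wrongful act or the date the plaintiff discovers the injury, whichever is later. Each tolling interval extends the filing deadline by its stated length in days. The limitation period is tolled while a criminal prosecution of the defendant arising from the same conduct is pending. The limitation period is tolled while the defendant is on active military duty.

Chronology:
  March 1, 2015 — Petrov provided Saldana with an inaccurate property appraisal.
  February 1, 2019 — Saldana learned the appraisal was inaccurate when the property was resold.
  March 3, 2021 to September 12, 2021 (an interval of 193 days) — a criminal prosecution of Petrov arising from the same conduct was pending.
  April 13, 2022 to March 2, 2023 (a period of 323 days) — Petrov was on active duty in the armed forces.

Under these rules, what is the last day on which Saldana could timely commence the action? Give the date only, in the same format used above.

Taking the later of the act (March 1, 2015) and discovery (February 1, 2019), the claim accrued on February 1, 2019.
The untolled deadline — 3 years after February 1, 2019 — is February 1, 2022.
Because the pending criminal prosecution ran from March 3, 2021 to September 12, 2021, the deadline is extended by 193 days to August 13, 2022.
The defendant's active military service from April 13, 2022 to March 2, 2023 tolled the period for 323 days, extending the deadline to July 2, 2023.

July 2, 2023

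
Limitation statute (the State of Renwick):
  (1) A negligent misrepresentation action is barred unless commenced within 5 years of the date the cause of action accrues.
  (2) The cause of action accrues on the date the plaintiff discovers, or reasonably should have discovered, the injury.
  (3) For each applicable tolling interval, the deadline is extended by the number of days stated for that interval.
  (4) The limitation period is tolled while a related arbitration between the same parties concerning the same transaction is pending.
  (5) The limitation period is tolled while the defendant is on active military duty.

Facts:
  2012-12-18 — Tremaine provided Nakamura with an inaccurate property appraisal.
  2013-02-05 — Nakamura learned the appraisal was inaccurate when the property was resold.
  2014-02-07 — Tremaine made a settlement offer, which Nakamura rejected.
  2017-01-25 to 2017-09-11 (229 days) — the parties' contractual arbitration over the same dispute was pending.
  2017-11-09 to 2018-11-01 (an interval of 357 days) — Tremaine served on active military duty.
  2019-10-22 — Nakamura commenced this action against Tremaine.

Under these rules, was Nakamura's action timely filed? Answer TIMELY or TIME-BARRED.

TIME-BARRED

Accrual is tied to discovery, so the period began on 2013-02-05 rather than on 2012-12-18 when the act occurred.
5 years from 2013-02-05 is 2018-02-05.
The pending related arbitration from 2017-01-25 to 2017-09-11 tolled the period for 229 days, extending the deadline to 2018-09-22.
The defendant's active military service from 2017-11-09 to 2018-11-01 tolled the period for 357 days, extending the deadline to 2019-09-14.
Nothing else in the chronology tolls or restarts the period.
Nakamura filed on 2019-10-22, after the 2019-09-14 deadline, so the action is time-barred.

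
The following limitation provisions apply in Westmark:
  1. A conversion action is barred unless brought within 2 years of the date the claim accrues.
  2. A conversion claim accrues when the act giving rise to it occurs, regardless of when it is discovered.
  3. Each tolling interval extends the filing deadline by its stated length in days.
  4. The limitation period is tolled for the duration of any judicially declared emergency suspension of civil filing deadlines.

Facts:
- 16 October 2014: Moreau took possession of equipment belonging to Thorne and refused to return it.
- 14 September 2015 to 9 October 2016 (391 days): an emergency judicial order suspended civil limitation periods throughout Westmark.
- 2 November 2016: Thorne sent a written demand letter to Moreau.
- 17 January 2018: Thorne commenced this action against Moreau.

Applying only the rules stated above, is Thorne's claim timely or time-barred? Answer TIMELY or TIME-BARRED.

The claim accrued on 16 October 2014, when the wrongful act occurred.
Adding the 2 years base period to 16 October 2014 gives a deadline of 16 October 2016, before any tolling.
Because the emergency suspension of filing deadlines ran from 14 September 2015 to 9 October 2016, the deadline is extended by 391 days to 11 November 2017.
Nothing else in the chronology tolls or restarts the period.
Filing on 17 January 2018 missed the 11 November 2017 deadline — the action is time-barred.

TIME-BARRED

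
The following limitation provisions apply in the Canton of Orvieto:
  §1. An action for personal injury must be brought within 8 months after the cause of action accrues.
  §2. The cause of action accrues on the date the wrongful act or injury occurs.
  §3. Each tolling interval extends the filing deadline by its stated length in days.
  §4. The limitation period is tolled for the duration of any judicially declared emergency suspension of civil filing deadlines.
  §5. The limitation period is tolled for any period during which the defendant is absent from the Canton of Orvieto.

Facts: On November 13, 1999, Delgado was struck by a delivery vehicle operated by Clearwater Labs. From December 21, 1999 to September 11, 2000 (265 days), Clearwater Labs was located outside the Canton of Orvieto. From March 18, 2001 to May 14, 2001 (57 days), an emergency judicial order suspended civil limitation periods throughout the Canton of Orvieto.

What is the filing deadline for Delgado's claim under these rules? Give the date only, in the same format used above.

The limitation period began to run on November 13, 1999.
Adding the 8 months base period to November 13, 1999 gives a deadline of July 13, 2000, before any tolling.
The period was tolled for 265 days by the defendant's absence from the jurisdiction (December 21, 1999 to September 11, 2000), pushing the deadline to April 4, 2001.
The emergency suspension of filing deadlines from March 18, 2001 to May 14, 2001 tolled the period for 57 days, extending the deadline to May 31, 2001.

May 31, 2001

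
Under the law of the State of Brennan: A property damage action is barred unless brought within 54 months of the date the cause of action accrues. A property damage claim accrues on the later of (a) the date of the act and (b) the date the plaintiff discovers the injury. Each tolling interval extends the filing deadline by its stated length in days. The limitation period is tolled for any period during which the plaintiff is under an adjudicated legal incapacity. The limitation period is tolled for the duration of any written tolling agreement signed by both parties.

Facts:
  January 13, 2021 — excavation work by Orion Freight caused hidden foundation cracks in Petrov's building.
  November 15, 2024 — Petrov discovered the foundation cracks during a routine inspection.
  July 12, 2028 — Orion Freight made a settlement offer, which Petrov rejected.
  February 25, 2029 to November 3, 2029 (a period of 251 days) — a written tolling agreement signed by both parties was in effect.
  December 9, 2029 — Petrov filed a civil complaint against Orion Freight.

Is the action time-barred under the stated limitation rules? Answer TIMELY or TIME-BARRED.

TIMELY

Because discovery on November 15, 2024 post-dates the January 13, 2021 act, accrual under the later-of rule falls on November 15, 2024.
54 months from November 15, 2024 is May 15, 2029.
Because the written tolling agreement ran from February 25, 2029 to November 3, 2029, the deadline is extended by 251 days to January 21, 2030.
The other events in the timeline have no effect on the limitation period under the stated rules.
The December 9, 2029 filing precedes the January 21, 2030 deadline; the claim is timely.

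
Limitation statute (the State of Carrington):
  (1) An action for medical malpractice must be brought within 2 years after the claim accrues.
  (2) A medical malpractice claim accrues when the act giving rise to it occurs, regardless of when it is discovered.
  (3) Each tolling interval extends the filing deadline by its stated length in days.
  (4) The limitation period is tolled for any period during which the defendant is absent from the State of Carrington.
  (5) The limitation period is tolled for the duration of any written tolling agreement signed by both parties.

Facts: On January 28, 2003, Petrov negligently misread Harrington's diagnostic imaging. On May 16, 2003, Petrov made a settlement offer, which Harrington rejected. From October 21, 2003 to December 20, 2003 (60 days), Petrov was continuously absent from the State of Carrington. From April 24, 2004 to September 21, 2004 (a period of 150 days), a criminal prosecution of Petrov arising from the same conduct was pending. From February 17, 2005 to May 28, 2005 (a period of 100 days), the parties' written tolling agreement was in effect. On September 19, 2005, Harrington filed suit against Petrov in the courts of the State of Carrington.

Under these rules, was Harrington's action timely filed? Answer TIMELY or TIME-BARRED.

The claim accrued on January 28, 2003, the date of the act.
The untolled deadline — 2 years after January 28, 2003 — is January 28, 2005.
Because the defendant's absence from the jurisdiction ran from October 21, 2003 to December 20, 2003, the deadline is extended by 60 days to March 29, 2005.
Because the written tolling agreement ran from February 17, 2005 to May 28, 2005, the deadline is extended by 100 days to July 7, 2005.
The pending criminal prosecution from April 24, 2004 to September 21, 2004 does not toll the period, because no stated rule makes a criminal prosecution a tolling event.
Nothing else in the chronology tolls or restarts the period.
Harrington filed on September 19, 2005, after the July 7, 2005 deadline, so the action is time-barred.

TIME-BARRED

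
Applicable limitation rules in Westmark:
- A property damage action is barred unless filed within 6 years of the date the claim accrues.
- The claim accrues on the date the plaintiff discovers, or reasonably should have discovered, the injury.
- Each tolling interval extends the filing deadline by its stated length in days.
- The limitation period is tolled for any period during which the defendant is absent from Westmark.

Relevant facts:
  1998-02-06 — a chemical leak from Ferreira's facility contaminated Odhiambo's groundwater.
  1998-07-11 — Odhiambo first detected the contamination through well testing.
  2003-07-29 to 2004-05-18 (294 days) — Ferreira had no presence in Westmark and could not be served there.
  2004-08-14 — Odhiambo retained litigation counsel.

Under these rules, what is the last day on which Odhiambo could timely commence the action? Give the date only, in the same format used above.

The claim did not accrue until Odhiambo discovered the injury on 1998-07-11; the 1998-02-06 act date does not start the clock under the stated rule.
Adding the 6 years base period to 1998-07-11 gives a deadline of 2004-07-11, before any tolling.
The defendant's absence from the jurisdiction from 2003-07-29 to 2004-05-18 tolled the period for 294 days, extending the deadline to 2005-05-01.
The other events in the timeline have no effect on the limitation period under the stated rules.

2005-05-01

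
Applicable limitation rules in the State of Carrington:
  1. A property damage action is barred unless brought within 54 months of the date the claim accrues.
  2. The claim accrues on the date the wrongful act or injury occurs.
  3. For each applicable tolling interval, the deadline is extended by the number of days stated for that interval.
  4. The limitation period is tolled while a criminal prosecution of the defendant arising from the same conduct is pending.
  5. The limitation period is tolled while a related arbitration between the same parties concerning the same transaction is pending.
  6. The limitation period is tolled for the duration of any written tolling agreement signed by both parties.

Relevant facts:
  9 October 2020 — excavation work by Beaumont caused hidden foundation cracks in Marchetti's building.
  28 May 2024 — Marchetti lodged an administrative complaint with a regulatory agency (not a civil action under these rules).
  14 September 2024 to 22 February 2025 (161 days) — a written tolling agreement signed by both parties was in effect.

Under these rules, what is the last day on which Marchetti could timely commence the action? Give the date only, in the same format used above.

The claim accrued on 9 October 2020, when the wrongful act occurred.
54 months from 9 October 2020 is 9 April 2025.
Because the written tolling agreement ran from 14 September 2024 to 22 February 2025, the deadline is extended by 161 days to 17 September 2025.
None of the other events listed affects the running of the period under the stated rules.

17 September 2025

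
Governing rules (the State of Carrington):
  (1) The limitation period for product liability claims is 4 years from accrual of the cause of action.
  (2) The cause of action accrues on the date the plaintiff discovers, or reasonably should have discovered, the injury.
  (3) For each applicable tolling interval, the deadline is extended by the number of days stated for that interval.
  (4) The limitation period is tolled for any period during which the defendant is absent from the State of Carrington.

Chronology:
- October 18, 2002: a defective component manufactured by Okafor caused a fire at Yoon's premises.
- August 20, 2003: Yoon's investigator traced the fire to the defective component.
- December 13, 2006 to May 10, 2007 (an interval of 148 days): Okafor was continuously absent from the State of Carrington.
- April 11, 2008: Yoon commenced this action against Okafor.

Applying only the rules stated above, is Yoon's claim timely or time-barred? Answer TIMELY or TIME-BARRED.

TIME-BARRED

The claim did not accrue until Yoon discovered the injury on August 20, 2003; the October 18, 2002 act date does not start the clock under the stated rule.
Adding the 4 years base period to August 20, 2003 gives a deadline of August 20, 2007, before any tolling.
The period was tolled for 148 days by the defendant's absence from the jurisdiction (December 13, 2006 to May 10, 2007), pushing the deadline to January 15, 2008.
Yoon filed on April 11, 2008, after the January 15, 2008 deadline, so the action is time-barred.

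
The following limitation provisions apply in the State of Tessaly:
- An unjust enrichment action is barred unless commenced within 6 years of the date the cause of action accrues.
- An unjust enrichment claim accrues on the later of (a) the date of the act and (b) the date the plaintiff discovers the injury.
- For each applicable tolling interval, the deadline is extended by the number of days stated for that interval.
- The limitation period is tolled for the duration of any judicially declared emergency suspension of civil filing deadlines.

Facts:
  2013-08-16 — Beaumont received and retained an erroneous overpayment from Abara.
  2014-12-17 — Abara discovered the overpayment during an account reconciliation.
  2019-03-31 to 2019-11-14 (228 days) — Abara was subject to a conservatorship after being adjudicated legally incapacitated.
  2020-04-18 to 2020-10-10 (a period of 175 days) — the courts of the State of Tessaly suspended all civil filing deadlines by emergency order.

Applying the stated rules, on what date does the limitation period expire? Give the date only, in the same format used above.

2021-06-10

Because discovery on 2014-12-17 post-dates the 2013-08-16 act, accrual under the later-of rule falls on 2014-12-17.
Adding the 6 years base period to 2014-12-17 gives a deadline of 2020-12-17, before any tolling.
Because the emergency suspension of filing deadlines ran from 2020-04-18 to 2020-10-10, the deadline is extended by 175 days to 2021-06-10.
Although the plaintiff's incapacity ran from 2019-03-31 to 2019-11-14, the stated rules do not make that a tolling event, so it is disregarded.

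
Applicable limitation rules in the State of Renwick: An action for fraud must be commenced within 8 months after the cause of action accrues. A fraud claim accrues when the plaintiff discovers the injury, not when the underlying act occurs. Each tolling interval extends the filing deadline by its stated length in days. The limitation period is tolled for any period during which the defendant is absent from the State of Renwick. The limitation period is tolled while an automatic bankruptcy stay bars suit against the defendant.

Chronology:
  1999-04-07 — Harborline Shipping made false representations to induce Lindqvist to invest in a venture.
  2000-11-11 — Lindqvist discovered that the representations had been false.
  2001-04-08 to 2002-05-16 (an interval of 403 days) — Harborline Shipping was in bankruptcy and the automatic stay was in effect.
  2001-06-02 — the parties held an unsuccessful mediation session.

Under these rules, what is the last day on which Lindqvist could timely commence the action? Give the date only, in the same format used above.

The claim did not accrue until Lindqvist discovered the injury on 2000-11-11; the 1999-04-07 act date does not start the clock under the stated rule.
The untolled deadline — 8 months after 2000-11-11 — is 2001-07-11.
The period was tolled for 403 days by the automatic bankruptcy stay (2001-04-08 to 2002-05-16), pushing the deadline to 2002-08-18.
Nothing else in the chronology tolls or restarts the period.

2002-08-18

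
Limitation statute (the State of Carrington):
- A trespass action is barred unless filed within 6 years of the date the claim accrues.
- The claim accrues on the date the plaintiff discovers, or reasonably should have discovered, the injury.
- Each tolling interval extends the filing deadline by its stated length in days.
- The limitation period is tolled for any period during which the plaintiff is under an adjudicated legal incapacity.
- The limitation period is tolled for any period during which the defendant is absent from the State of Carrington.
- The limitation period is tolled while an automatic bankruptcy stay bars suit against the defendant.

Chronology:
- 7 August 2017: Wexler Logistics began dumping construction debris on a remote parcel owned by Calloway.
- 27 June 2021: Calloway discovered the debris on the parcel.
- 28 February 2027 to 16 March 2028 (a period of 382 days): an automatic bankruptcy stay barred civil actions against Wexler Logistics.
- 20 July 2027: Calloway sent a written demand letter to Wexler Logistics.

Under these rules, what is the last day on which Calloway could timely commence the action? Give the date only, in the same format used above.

13 July 2028

Under the discovery rule, the claim accrued on 27 June 2021, when Calloway discovered the injury — not on the 7 August 2017 date of the underlying act.
The untolled deadline — 6 years after 27 June 2021 — is 27 June 2027.
Because the automatic bankruptcy stay ran from 28 February 2027 to 16 March 2028, the deadline is extended by 382 days to 13 July 2028.
None of the other events listed affects the running of the period under the stated rules.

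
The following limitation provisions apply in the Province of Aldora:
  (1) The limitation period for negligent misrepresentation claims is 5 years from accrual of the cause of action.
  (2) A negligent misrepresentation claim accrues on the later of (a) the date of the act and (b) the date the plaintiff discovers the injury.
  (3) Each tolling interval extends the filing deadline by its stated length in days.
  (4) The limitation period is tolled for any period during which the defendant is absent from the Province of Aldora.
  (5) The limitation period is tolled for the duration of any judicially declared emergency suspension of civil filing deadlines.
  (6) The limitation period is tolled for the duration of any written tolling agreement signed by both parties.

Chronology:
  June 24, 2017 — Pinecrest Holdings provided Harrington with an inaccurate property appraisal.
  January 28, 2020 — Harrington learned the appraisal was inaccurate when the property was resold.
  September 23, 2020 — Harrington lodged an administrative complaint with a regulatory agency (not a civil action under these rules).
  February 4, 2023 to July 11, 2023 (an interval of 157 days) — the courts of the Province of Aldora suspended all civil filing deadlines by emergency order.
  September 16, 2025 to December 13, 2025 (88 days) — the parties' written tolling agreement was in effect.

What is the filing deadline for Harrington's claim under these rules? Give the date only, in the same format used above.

July 4, 2025

The claim accrued on January 28, 2020 — the later of the June 24, 2017 act and the January 28, 2020 discovery.
The untolled deadline — 5 years after January 28, 2020 — is January 28, 2025.
The period was tolled for 157 days by the emergency suspension of filing deadlines (February 4, 2023 to July 11, 2023), pushing the deadline to July 4, 2025.
The written tolling agreement starting September 16, 2025 came too late — the period had run on July 4, 2025 — and so does not extend the deadline.
Nothing else in the chronology tolls or restarts the period.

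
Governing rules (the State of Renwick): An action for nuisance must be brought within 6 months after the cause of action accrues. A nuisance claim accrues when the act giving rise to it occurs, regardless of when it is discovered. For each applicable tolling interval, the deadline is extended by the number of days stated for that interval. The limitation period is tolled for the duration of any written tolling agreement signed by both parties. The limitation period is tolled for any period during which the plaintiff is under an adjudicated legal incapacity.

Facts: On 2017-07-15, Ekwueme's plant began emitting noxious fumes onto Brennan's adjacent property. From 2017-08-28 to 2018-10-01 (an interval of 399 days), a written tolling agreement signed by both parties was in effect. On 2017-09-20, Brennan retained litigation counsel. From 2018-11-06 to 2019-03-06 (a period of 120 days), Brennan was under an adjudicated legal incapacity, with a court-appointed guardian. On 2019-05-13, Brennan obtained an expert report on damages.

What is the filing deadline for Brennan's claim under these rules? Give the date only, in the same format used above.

The limitation period began to run on 2017-07-15.
The untolled deadline — 6 months after 2017-07-15 — is 2018-01-15.
The period was tolled for 399 days by the written tolling agreement (2017-08-28 to 2018-10-01), pushing the deadline to 2019-02-18.
The plaintiff's legal incapacity from 2018-11-06 to 2019-03-06 tolled the period for 120 days, extending the deadline to 2019-06-18.
Nothing else in the chronology tolls or restarts the period.

2019-06-18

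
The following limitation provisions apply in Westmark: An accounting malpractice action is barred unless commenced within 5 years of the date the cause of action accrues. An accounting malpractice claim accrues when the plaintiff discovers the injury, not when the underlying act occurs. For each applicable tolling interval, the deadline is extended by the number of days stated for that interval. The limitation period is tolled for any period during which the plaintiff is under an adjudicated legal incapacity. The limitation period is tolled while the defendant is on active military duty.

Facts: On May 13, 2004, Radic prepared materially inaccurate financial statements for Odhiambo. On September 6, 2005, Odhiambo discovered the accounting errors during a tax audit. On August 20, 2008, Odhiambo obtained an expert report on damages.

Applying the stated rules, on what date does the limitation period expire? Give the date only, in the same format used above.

September 6, 2010

Under the discovery rule, the claim accrued on September 6, 2005, when Odhiambo discovered the injury — not on the May 13, 2004 date of the underlying act.
The untolled deadline — 5 years after September 6, 2005 — is September 6, 2010.
None of the other events listed affects the running of the period under the stated rules.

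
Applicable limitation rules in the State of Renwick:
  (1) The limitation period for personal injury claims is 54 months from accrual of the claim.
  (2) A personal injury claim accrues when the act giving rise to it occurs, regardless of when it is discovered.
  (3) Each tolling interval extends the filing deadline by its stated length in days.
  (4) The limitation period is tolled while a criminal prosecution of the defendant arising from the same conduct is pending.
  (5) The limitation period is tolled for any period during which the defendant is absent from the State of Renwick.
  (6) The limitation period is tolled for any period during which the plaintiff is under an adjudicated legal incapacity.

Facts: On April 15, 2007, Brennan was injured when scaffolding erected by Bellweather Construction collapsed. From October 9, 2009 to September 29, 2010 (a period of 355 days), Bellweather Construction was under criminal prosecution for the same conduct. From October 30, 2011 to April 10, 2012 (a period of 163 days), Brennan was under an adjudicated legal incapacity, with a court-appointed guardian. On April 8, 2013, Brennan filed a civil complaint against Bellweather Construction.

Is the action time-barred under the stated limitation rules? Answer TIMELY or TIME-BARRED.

TIME-BARRED

The claim accrued on April 15, 2007, when the wrongful act occurred.
54 months from April 15, 2007 is October 15, 2011.
Because the pending criminal prosecution ran from October 9, 2009 to September 29, 2010, the deadline is extended by 355 days to October 4, 2012.
The plaintiff's legal incapacity from October 30, 2011 to April 10, 2012 tolled the period for 163 days, extending the deadline to March 16, 2013.
The April 8, 2013 filing falls after the March 16, 2013 deadline; the claim is time-barred.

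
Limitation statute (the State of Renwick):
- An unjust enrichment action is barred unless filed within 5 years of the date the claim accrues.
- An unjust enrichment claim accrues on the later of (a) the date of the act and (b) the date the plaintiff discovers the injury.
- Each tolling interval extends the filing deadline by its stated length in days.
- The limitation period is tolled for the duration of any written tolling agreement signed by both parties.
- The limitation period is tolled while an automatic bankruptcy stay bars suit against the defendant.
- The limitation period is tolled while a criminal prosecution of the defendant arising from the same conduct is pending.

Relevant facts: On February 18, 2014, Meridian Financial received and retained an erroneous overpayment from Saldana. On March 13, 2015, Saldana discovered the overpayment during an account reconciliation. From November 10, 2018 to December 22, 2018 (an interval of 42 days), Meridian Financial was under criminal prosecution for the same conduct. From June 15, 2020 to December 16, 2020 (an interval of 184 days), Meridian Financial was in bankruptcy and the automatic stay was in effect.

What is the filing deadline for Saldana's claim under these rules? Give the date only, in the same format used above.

April 24, 2020

Because discovery on March 13, 2015 post-dates the February 18, 2014 act, accrual under the later-of rule falls on March 13, 2015.
Adding the 5 years base period to March 13, 2015 gives a deadline of March 13, 2020, before any tolling.
Because the pending criminal prosecution ran from November 10, 2018 to December 22, 2018, the deadline is extended by 42 days to April 24, 2020.
The automatic bankruptcy stay from June 15, 2020 to December 16, 2020 began after the period had already run on April 24, 2020, so it has no tolling effect.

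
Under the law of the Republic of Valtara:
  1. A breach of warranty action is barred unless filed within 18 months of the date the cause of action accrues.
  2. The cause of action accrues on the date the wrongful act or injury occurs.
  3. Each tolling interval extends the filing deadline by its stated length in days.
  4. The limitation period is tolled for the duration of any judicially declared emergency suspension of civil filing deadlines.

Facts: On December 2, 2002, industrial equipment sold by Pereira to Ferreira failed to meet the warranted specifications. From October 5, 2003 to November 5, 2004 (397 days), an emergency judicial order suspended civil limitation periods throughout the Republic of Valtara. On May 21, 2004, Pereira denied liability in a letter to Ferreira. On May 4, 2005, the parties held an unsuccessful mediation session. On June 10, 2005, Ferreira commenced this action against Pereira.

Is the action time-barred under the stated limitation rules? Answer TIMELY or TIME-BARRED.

The cause of action accrued on December 2, 2002, the date of the act.
The untolled deadline — 18 months after December 2, 2002 — is June 2, 2004.
Because the emergency suspension of filing deadlines ran from October 5, 2003 to November 5, 2004, the deadline is extended by 397 days to July 4, 2005.
None of the other events listed affects the running of the period under the stated rules.
The June 10, 2005 filing precedes the July 4, 2005 deadline; the claim is timely.

TIMELY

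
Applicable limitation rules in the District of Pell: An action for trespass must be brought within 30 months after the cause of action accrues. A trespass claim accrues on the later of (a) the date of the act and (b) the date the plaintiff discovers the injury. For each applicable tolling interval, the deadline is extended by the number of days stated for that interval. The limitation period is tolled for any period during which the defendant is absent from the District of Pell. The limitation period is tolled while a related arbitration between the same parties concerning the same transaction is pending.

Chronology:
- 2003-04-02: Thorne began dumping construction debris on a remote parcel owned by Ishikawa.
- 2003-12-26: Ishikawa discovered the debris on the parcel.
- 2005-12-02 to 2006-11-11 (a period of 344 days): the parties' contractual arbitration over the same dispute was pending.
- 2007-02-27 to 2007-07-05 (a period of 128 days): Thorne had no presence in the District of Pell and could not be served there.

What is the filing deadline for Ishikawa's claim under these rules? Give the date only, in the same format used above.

2007-10-11

The claim accrued on 2003-12-26 — the later of the 2003-04-02 act and the 2003-12-26 discovery.
The untolled deadline — 30 months after 2003-12-26 — is 2006-06-26.
The period was tolled for 344 days by the pending related arbitration (2005-12-02 to 2006-11-11), pushing the deadline to 2007-06-05.
The period was tolled for 128 days by the defendant's absence from the jurisdiction (2007-02-27 to 2007-07-05), pushing the deadline to 2007-10-11.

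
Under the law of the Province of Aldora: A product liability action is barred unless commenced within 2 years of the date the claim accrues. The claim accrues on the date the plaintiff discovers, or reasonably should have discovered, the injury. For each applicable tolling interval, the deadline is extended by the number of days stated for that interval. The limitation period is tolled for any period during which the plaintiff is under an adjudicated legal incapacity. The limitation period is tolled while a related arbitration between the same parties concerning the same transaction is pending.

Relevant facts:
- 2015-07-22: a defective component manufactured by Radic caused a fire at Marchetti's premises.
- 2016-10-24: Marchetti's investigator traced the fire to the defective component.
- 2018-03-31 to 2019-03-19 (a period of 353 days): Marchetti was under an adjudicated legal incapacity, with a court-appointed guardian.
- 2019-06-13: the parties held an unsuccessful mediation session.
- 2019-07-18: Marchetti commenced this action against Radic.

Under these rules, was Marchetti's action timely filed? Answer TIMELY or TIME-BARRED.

TIMELY

Under the discovery rule, the claim accrued on 2016-10-24, when Marchetti discovered the injury — not on the 2015-07-22 date of the underlying act.
2 years from 2016-10-24 is 2018-10-24.
Because the plaintiff's legal incapacity ran from 2018-03-31 to 2019-03-19, the deadline is extended by 353 days to 2019-10-12.
The other events in the timeline have no effect on the limitation period under the stated rules.
Filing on 2019-07-18 beat the 2019-10-12 deadline — the action is timely.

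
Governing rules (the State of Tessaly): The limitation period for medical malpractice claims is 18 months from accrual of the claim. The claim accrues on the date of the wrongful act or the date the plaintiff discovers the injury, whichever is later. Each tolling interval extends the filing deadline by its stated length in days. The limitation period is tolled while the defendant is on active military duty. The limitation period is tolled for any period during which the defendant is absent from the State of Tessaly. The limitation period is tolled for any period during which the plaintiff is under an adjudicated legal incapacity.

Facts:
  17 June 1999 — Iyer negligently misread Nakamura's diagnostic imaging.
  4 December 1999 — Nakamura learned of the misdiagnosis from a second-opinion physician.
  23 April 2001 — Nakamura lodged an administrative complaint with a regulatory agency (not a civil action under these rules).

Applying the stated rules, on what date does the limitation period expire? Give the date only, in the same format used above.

Taking the later of the act (17 June 1999) and discovery (4 December 1999), the claim accrued on 4 December 1999.
Adding the 18 months base period to 4 December 1999 gives a deadline of 4 June 2001, before any tolling.
None of the other events listed affects the running of the period under the stated rules.

4 June 2001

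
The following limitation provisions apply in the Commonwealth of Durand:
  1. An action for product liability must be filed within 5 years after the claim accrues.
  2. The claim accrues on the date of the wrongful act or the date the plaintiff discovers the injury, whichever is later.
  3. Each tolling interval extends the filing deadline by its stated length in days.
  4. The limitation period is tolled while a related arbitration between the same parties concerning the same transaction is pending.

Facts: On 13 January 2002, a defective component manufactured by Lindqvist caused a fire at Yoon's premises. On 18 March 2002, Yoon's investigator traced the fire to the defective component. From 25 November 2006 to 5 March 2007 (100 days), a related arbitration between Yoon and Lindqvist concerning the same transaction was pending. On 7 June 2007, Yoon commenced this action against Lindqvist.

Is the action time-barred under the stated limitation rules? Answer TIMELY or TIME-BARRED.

The claim accrued on 18 March 2002 — the later of the 13 January 2002 act and the 18 March 2002 discovery.
5 years from 18 March 2002 is 18 March 2007.
Because the pending related arbitration ran from 25 November 2006 to 5 March 2007, the deadline is extended by 100 days to 26 June 2007.
Filing on 7 June 2007 beat the 26 June 2007 deadline — the action is timely.

TIMELY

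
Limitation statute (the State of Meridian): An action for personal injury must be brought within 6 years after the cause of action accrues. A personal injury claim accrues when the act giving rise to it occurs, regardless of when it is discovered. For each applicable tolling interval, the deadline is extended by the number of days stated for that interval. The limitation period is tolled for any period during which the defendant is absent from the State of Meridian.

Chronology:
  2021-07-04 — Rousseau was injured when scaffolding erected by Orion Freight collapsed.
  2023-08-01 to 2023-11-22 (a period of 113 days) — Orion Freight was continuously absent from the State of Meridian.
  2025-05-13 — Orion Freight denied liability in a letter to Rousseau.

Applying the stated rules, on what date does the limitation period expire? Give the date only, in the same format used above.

The limitation period began to run on 2021-07-04.
Adding the 6 years base period to 2021-07-04 gives a deadline of 2027-07-04, before any tolling.
The period was tolled for 113 days by the defendant's absence from the jurisdiction (2023-08-01 to 2023-11-22), pushing the deadline to 2027-10-25.
Nothing else in the chronology tolls or restarts the period.

2027-10-25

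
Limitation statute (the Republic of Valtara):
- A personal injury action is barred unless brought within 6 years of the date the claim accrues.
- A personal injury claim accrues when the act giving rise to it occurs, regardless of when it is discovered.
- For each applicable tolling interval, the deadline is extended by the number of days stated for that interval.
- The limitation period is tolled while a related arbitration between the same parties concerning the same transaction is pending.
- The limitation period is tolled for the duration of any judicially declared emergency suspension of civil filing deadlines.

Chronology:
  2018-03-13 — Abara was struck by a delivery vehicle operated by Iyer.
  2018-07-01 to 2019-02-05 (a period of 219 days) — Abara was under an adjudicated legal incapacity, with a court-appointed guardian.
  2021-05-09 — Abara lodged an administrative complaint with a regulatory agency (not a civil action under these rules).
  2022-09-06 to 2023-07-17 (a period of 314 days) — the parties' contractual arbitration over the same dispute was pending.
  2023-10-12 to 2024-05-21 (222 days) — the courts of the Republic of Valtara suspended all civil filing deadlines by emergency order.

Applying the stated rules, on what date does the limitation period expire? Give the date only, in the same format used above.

The limitation period began to run on 2018-03-13.
Adding the 6 years base period to 2018-03-13 gives a deadline of 2024-03-13, before any tolling.
The pending related arbitration from 2022-09-06 to 2023-07-17 tolled the period for 314 days, extending the deadline to 2025-01-21.
Because the emergency suspension of filing deadlines ran from 2023-10-12 to 2024-05-21, the deadline is extended by 222 days to 2025-08-31.
The plaintiff's legal incapacity from 2018-07-01 to 2019-02-05 does not toll the period, because no stated rule makes the plaintiff's incapacity a tolling event.
The other events in the timeline have no effect on the limitation period under the stated rules.

2025-08-31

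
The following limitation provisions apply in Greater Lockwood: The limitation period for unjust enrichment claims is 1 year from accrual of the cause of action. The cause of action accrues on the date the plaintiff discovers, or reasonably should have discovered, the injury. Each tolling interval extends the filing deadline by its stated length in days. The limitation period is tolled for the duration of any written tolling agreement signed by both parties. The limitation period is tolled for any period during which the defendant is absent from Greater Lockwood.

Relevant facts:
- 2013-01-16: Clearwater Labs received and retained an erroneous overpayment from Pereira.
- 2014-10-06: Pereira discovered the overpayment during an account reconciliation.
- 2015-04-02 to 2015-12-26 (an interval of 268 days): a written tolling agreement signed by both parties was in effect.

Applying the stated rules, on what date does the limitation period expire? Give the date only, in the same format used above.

The claim did not accrue until Pereira discovered the injury on 2014-10-06; the 2013-01-16 act date does not start the clock under the stated rule.
1 year from 2014-10-06 is 2015-10-06.
The period was tolled for 268 days by the written tolling agreement (2015-04-02 to 2015-12-26), pushing the deadline to 2016-06-30.

2016-06-30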